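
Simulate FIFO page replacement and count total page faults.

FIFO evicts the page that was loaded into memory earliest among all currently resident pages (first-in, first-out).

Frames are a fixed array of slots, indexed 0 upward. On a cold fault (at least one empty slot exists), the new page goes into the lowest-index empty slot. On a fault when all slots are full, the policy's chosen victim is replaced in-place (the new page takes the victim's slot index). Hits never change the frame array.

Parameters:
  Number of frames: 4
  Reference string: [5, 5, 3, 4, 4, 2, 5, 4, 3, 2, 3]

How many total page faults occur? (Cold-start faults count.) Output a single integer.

Step 0: ref 5 → FAULT, frames=[5,-,-,-]
Step 1: ref 5 → HIT, frames=[5,-,-,-]
Step 2: ref 3 → FAULT, frames=[5,3,-,-]
Step 3: ref 4 → FAULT, frames=[5,3,4,-]
Step 4: ref 4 → HIT, frames=[5,3,4,-]
Step 5: ref 2 → FAULT, frames=[5,3,4,2]
Step 6: ref 5 → HIT, frames=[5,3,4,2]
Step 7: ref 4 → HIT, frames=[5,3,4,2]
Step 8: ref 3 → HIT, frames=[5,3,4,2]
Step 9: ref 2 → HIT, frames=[5,3,4,2]
Step 10: ref 3 → HIT, frames=[5,3,4,2]
Total faults: 4

Answer: 4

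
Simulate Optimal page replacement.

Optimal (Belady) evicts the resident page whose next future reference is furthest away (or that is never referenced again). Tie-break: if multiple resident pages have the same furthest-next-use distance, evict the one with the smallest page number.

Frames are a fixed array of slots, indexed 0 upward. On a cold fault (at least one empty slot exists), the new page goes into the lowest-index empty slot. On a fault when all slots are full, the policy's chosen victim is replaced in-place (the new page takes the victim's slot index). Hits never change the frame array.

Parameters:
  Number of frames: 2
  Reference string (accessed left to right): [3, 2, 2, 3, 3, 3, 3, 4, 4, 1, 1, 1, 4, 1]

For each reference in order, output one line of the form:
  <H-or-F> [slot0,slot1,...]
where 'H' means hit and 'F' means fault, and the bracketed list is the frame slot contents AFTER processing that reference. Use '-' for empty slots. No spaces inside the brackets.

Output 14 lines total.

F [3,-]
F [3,2]
H [3,2]
H [3,2]
H [3,2]
H [3,2]
H [3,2]
F [3,4]
H [3,4]
F [1,4]
H [1,4]
H [1,4]
H [1,4]
H [1,4]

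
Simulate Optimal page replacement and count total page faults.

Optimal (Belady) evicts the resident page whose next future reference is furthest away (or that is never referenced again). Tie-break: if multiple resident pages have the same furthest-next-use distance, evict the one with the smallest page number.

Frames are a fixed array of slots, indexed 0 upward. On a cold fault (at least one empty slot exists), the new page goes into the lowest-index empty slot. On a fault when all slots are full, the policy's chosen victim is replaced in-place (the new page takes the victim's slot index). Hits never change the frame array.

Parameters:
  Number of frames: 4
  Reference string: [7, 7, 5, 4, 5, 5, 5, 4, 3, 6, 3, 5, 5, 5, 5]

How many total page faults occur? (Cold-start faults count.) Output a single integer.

Answer: 5

Derivation:
Step 0: ref 7 → FAULT, frames=[7,-,-,-]
Step 1: ref 7 → HIT, frames=[7,-,-,-]
Step 2: ref 5 → FAULT, frames=[7,5,-,-]
Step 3: ref 4 → FAULT, frames=[7,5,4,-]
Step 4: ref 5 → HIT, frames=[7,5,4,-]
Step 5: ref 5 → HIT, frames=[7,5,4,-]
Step 6: ref 5 → HIT, frames=[7,5,4,-]
Step 7: ref 4 → HIT, frames=[7,5,4,-]
Step 8: ref 3 → FAULT, frames=[7,5,4,3]
Step 9: ref 6 → FAULT (evict 4), frames=[7,5,6,3]
Step 10: ref 3 → HIT, frames=[7,5,6,3]
Step 11: ref 5 → HIT, frames=[7,5,6,3]
Step 12: ref 5 → HIT, frames=[7,5,6,3]
Step 13: ref 5 → HIT, frames=[7,5,6,3]
Step 14: ref 5 → HIT, frames=[7,5,6,3]
Total faults: 5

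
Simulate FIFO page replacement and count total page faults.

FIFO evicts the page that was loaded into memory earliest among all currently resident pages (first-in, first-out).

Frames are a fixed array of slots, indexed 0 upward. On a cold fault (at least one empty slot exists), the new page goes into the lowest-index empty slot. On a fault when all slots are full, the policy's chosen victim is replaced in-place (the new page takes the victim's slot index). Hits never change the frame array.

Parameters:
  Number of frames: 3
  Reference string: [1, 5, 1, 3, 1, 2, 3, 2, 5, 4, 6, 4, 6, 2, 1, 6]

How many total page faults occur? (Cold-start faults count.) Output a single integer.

Step 0: ref 1 → FAULT, frames=[1,-,-]
Step 1: ref 5 → FAULT, frames=[1,5,-]
Step 2: ref 1 → HIT, frames=[1,5,-]
Step 3: ref 3 → FAULT, frames=[1,5,3]
Step 4: ref 1 → HIT, frames=[1,5,3]
Step 5: ref 2 → FAULT (evict 1), frames=[2,5,3]
Step 6: ref 3 → HIT, frames=[2,5,3]
Step 7: ref 2 → HIT, frames=[2,5,3]
Step 8: ref 5 → HIT, frames=[2,5,3]
Step 9: ref 4 → FAULT (evict 5), frames=[2,4,3]
Step 10: ref 6 → FAULT (evict 3), frames=[2,4,6]
Step 11: ref 4 → HIT, frames=[2,4,6]
Step 12: ref 6 → HIT, frames=[2,4,6]
Step 13: ref 2 → HIT, frames=[2,4,6]
Step 14: ref 1 → FAULT (evict 2), frames=[1,4,6]
Step 15: ref 6 → HIT, frames=[1,4,6]
Total faults: 7

Answer: 7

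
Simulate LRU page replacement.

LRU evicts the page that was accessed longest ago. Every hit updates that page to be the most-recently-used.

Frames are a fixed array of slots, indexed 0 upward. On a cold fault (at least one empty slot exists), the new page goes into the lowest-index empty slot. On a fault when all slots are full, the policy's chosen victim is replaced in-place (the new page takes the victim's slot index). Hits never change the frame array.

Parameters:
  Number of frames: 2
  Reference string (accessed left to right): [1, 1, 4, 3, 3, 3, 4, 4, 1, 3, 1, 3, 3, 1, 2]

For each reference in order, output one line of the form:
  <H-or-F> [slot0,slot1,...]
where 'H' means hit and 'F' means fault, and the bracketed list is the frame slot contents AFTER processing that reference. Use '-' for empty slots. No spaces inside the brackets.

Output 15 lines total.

F [1,-]
H [1,-]
F [1,4]
F [3,4]
H [3,4]
H [3,4]
H [3,4]
H [3,4]
F [1,4]
F [1,3]
H [1,3]
H [1,3]
H [1,3]
H [1,3]
F [1,2]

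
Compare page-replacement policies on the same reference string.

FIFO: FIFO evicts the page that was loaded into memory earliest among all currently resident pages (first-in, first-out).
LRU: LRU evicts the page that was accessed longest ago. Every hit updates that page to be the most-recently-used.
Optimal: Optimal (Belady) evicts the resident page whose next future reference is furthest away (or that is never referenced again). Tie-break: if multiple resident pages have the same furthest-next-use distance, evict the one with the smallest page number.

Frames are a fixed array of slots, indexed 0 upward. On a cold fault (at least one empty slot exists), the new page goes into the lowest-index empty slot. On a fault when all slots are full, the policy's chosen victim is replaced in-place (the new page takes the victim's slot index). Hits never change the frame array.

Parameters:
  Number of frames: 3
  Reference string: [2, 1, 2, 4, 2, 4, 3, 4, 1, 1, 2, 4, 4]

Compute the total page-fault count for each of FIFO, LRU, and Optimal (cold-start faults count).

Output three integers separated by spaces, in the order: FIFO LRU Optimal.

Answer: 5 6 5

Derivation:
--- FIFO ---
  step 0: ref 2 -> FAULT, frames=[2,-,-] (faults so far: 1)
  step 1: ref 1 -> FAULT, frames=[2,1,-] (faults so far: 2)
  step 2: ref 2 -> HIT, frames=[2,1,-] (faults so far: 2)
  step 3: ref 4 -> FAULT, frames=[2,1,4] (faults so far: 3)
  step 4: ref 2 -> HIT, frames=[2,1,4] (faults so far: 3)
  step 5: ref 4 -> HIT, frames=[2,1,4] (faults so far: 3)
  step 6: ref 3 -> FAULT, evict 2, frames=[3,1,4] (faults so far: 4)
  step 7: ref 4 -> HIT, frames=[3,1,4] (faults so far: 4)
  step 8: ref 1 -> HIT, frames=[3,1,4] (faults so far: 4)
  step 9: ref 1 -> HIT, frames=[3,1,4] (faults so far: 4)
  step 10: ref 2 -> FAULT, evict 1, frames=[3,2,4] (faults so far: 5)
  step 11: ref 4 -> HIT, frames=[3,2,4] (faults so far: 5)
  step 12: ref 4 -> HIT, frames=[3,2,4] (faults so far: 5)
  FIFO total faults: 5
--- LRU ---
  step 0: ref 2 -> FAULT, frames=[2,-,-] (faults so far: 1)
  step 1: ref 1 -> FAULT, frames=[2,1,-] (faults so far: 2)
  step 2: ref 2 -> HIT, frames=[2,1,-] (faults so far: 2)
  step 3: ref 4 -> FAULT, frames=[2,1,4] (faults so far: 3)
  step 4: ref 2 -> HIT, frames=[2,1,4] (faults so far: 3)
  step 5: ref 4 -> HIT, frames=[2,1,4] (faults so far: 3)
  step 6: ref 3 -> FAULT, evict 1, frames=[2,3,4] (faults so far: 4)
  step 7: ref 4 -> HIT, frames=[2,3,4] (faults so far: 4)
  step 8: ref 1 -> FAULT, evict 2, frames=[1,3,4] (faults so far: 5)
  step 9: ref 1 -> HIT, frames=[1,3,4] (faults so far: 5)
  step 10: ref 2 -> FAULT, evict 3, frames=[1,2,4] (faults so far: 6)
  step 11: ref 4 -> HIT, frames=[1,2,4] (faults so far: 6)
  step 12: ref 4 -> HIT, frames=[1,2,4] (faults so far: 6)
  LRU total faults: 6
--- Optimal ---
  step 0: ref 2 -> FAULT, frames=[2,-,-] (faults so far: 1)
  step 1: ref 1 -> FAULT, frames=[2,1,-] (faults so far: 2)
  step 2: ref 2 -> HIT, frames=[2,1,-] (faults so far: 2)
  step 3: ref 4 -> FAULT, frames=[2,1,4] (faults so far: 3)
  step 4: ref 2 -> HIT, frames=[2,1,4] (faults so far: 3)
  step 5: ref 4 -> HIT, frames=[2,1,4] (faults so far: 3)
  step 6: ref 3 -> FAULT, evict 2, frames=[3,1,4] (faults so far: 4)
  step 7: ref 4 -> HIT, frames=[3,1,4] (faults so far: 4)
  step 8: ref 1 -> HIT, frames=[3,1,4] (faults so far: 4)
  step 9: ref 1 -> HIT, frames=[3,1,4] (faults so far: 4)
  step 10: ref 2 -> FAULT, evict 1, frames=[3,2,4] (faults so far: 5)
  step 11: ref 4 -> HIT, frames=[3,2,4] (faults so far: 5)
  step 12: ref 4 -> HIT, frames=[3,2,4] (faults so far: 5)
  Optimal total faults: 5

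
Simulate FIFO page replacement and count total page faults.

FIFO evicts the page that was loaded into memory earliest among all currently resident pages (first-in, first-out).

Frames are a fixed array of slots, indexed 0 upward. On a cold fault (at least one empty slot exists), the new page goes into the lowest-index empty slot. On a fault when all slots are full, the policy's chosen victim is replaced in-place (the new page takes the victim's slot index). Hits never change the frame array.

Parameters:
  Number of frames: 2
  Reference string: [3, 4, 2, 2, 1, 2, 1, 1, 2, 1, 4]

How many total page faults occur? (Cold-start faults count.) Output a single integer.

Step 0: ref 3 → FAULT, frames=[3,-]
Step 1: ref 4 → FAULT, frames=[3,4]
Step 2: ref 2 → FAULT (evict 3), frames=[2,4]
Step 3: ref 2 → HIT, frames=[2,4]
Step 4: ref 1 → FAULT (evict 4), frames=[2,1]
Step 5: ref 2 → HIT, frames=[2,1]
Step 6: ref 1 → HIT, frames=[2,1]
Step 7: ref 1 → HIT, frames=[2,1]
Step 8: ref 2 → HIT, frames=[2,1]
Step 9: ref 1 → HIT, frames=[2,1]
Step 10: ref 4 → FAULT (evict 2), frames=[4,1]
Total faults: 5

Answer: 5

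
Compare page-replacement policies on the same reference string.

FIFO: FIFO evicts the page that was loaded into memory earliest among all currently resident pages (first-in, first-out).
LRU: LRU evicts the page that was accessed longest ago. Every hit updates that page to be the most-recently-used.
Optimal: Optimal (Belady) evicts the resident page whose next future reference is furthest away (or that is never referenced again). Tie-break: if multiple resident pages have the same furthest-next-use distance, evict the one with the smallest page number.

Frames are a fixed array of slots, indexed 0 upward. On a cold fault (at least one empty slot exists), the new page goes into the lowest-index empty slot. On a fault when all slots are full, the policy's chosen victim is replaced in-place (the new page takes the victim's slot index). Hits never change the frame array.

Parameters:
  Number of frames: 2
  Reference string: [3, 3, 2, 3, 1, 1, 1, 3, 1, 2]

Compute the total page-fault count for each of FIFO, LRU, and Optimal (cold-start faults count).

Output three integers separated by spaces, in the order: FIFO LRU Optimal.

--- FIFO ---
  step 0: ref 3 -> FAULT, frames=[3,-] (faults so far: 1)
  step 1: ref 3 -> HIT, frames=[3,-] (faults so far: 1)
  step 2: ref 2 -> FAULT, frames=[3,2] (faults so far: 2)
  step 3: ref 3 -> HIT, frames=[3,2] (faults so far: 2)
  step 4: ref 1 -> FAULT, evict 3, frames=[1,2] (faults so far: 3)
  step 5: ref 1 -> HIT, frames=[1,2] (faults so far: 3)
  step 6: ref 1 -> HIT, frames=[1,2] (faults so far: 3)
  step 7: ref 3 -> FAULT, evict 2, frames=[1,3] (faults so far: 4)
  step 8: ref 1 -> HIT, frames=[1,3] (faults so far: 4)
  step 9: ref 2 -> FAULT, evict 1, frames=[2,3] (faults so far: 5)
  FIFO total faults: 5
--- LRU ---
  step 0: ref 3 -> FAULT, frames=[3,-] (faults so far: 1)
  step 1: ref 3 -> HIT, frames=[3,-] (faults so far: 1)
  step 2: ref 2 -> FAULT, frames=[3,2] (faults so far: 2)
  step 3: ref 3 -> HIT, frames=[3,2] (faults so far: 2)
  step 4: ref 1 -> FAULT, evict 2, frames=[3,1] (faults so far: 3)
  step 5: ref 1 -> HIT, frames=[3,1] (faults so far: 3)
  step 6: ref 1 -> HIT, frames=[3,1] (faults so far: 3)
  step 7: ref 3 -> HIT, frames=[3,1] (faults so far: 3)
  step 8: ref 1 -> HIT, frames=[3,1] (faults so far: 3)
  step 9: ref 2 -> FAULT, evict 3, frames=[2,1] (faults so far: 4)
  LRU total faults: 4
--- Optimal ---
  step 0: ref 3 -> FAULT, frames=[3,-] (faults so far: 1)
  step 1: ref 3 -> HIT, frames=[3,-] (faults so far: 1)
  step 2: ref 2 -> FAULT, frames=[3,2] (faults so far: 2)
  step 3: ref 3 -> HIT, frames=[3,2] (faults so far: 2)
  step 4: ref 1 -> FAULT, evict 2, frames=[3,1] (faults so far: 3)
  step 5: ref 1 -> HIT, frames=[3,1] (faults so far: 3)
  step 6: ref 1 -> HIT, frames=[3,1] (faults so far: 3)
  step 7: ref 3 -> HIT, frames=[3,1] (faults so far: 3)
  step 8: ref 1 -> HIT, frames=[3,1] (faults so far: 3)
  step 9: ref 2 -> FAULT, evict 1, frames=[3,2] (faults so far: 4)
  Optimal total faults: 4

Answer: 5 4 4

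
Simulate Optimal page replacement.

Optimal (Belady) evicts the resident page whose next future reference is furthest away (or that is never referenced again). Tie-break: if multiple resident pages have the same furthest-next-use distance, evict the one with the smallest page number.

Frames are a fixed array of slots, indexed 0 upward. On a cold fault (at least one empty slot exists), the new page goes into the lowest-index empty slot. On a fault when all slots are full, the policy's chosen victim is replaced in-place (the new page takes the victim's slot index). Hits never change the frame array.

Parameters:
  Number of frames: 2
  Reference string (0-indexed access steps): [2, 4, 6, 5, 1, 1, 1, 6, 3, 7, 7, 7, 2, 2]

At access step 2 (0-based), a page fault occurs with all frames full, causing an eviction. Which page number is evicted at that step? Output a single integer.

Answer: 4

Derivation:
Step 0: ref 2 -> FAULT, frames=[2,-]
Step 1: ref 4 -> FAULT, frames=[2,4]
Step 2: ref 6 -> FAULT, evict 4, frames=[2,6]
At step 2: evicted page 4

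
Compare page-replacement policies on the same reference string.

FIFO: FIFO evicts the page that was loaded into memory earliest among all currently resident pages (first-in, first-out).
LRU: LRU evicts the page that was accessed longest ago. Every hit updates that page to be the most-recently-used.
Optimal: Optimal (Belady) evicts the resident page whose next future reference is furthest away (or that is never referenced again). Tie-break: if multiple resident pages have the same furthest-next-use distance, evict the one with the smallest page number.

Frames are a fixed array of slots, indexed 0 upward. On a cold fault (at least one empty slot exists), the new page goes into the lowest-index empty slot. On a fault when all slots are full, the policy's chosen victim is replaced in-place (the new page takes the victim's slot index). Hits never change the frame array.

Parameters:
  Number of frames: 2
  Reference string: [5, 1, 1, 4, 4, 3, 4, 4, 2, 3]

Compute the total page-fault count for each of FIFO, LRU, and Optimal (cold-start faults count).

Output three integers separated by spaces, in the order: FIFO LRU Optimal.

--- FIFO ---
  step 0: ref 5 -> FAULT, frames=[5,-] (faults so far: 1)
  step 1: ref 1 -> FAULT, frames=[5,1] (faults so far: 2)
  step 2: ref 1 -> HIT, frames=[5,1] (faults so far: 2)
  step 3: ref 4 -> FAULT, evict 5, frames=[4,1] (faults so far: 3)
  step 4: ref 4 -> HIT, frames=[4,1] (faults so far: 3)
  step 5: ref 3 -> FAULT, evict 1, frames=[4,3] (faults so far: 4)
  step 6: ref 4 -> HIT, frames=[4,3] (faults so far: 4)
  step 7: ref 4 -> HIT, frames=[4,3] (faults so far: 4)
  step 8: ref 2 -> FAULT, evict 4, frames=[2,3] (faults so far: 5)
  step 9: ref 3 -> HIT, frames=[2,3] (faults so far: 5)
  FIFO total faults: 5
--- LRU ---
  step 0: ref 5 -> FAULT, frames=[5,-] (faults so far: 1)
  step 1: ref 1 -> FAULT, frames=[5,1] (faults so far: 2)
  step 2: ref 1 -> HIT, frames=[5,1] (faults so far: 2)
  step 3: ref 4 -> FAULT, evict 5, frames=[4,1] (faults so far: 3)
  step 4: ref 4 -> HIT, frames=[4,1] (faults so far: 3)
  step 5: ref 3 -> FAULT, evict 1, frames=[4,3] (faults so far: 4)
  step 6: ref 4 -> HIT, frames=[4,3] (faults so far: 4)
  step 7: ref 4 -> HIT, frames=[4,3] (faults so far: 4)
  step 8: ref 2 -> FAULT, evict 3, frames=[4,2] (faults so far: 5)
  step 9: ref 3 -> FAULT, evict 4, frames=[3,2] (faults so far: 6)
  LRU total faults: 6
--- Optimal ---
  step 0: ref 5 -> FAULT, frames=[5,-] (faults so far: 1)
  step 1: ref 1 -> FAULT, frames=[5,1] (faults so far: 2)
  step 2: ref 1 -> HIT, frames=[5,1] (faults so far: 2)
  step 3: ref 4 -> FAULT, evict 1, frames=[5,4] (faults so far: 3)
  step 4: ref 4 -> HIT, frames=[5,4] (faults so far: 3)
  step 5: ref 3 -> FAULT, evict 5, frames=[3,4] (faults so far: 4)
  step 6: ref 4 -> HIT, frames=[3,4] (faults so far: 4)
  step 7: ref 4 -> HIT, frames=[3,4] (faults so far: 4)
  step 8: ref 2 -> FAULT, evict 4, frames=[3,2] (faults so far: 5)
  step 9: ref 3 -> HIT, frames=[3,2] (faults so far: 5)
  Optimal total faults: 5

Answer: 5 6 5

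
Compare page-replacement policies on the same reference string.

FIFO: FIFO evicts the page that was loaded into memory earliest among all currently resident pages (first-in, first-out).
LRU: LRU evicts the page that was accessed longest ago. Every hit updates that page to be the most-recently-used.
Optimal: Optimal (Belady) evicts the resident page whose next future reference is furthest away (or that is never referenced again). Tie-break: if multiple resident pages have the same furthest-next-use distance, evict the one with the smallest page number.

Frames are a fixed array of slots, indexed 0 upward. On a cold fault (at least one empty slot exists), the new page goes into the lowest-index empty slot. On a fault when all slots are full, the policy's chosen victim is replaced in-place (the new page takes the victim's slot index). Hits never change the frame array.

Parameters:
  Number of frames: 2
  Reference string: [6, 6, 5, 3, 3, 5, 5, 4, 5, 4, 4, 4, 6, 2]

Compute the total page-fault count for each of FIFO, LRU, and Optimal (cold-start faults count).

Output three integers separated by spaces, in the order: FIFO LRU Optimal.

Answer: 7 6 6

Derivation:
--- FIFO ---
  step 0: ref 6 -> FAULT, frames=[6,-] (faults so far: 1)
  step 1: ref 6 -> HIT, frames=[6,-] (faults so far: 1)
  step 2: ref 5 -> FAULT, frames=[6,5] (faults so far: 2)
  step 3: ref 3 -> FAULT, evict 6, frames=[3,5] (faults so far: 3)
  step 4: ref 3 -> HIT, frames=[3,5] (faults so far: 3)
  step 5: ref 5 -> HIT, frames=[3,5] (faults so far: 3)
  step 6: ref 5 -> HIT, frames=[3,5] (faults so far: 3)
  step 7: ref 4 -> FAULT, evict 5, frames=[3,4] (faults so far: 4)
  step 8: ref 5 -> FAULT, evict 3, frames=[5,4] (faults so far: 5)
  step 9: ref 4 -> HIT, frames=[5,4] (faults so far: 5)
  step 10: ref 4 -> HIT, frames=[5,4] (faults so far: 5)
  step 11: ref 4 -> HIT, frames=[5,4] (faults so far: 5)
  step 12: ref 6 -> FAULT, evict 4, frames=[5,6] (faults so far: 6)
  step 13: ref 2 -> FAULT, evict 5, frames=[2,6] (faults so far: 7)
  FIFO total faults: 7
--- LRU ---
  step 0: ref 6 -> FAULT, frames=[6,-] (faults so far: 1)
  step 1: ref 6 -> HIT, frames=[6,-] (faults so far: 1)
  step 2: ref 5 -> FAULT, frames=[6,5] (faults so far: 2)
  step 3: ref 3 -> FAULT, evict 6, frames=[3,5] (faults so far: 3)
  step 4: ref 3 -> HIT, frames=[3,5] (faults so far: 3)
  step 5: ref 5 -> HIT, frames=[3,5] (faults so far: 3)
  step 6: ref 5 -> HIT, frames=[3,5] (faults so far: 3)
  step 7: ref 4 -> FAULT, evict 3, frames=[4,5] (faults so far: 4)
  step 8: ref 5 -> HIT, frames=[4,5] (faults so far: 4)
  step 9: ref 4 -> HIT, frames=[4,5] (faults so far: 4)
  step 10: ref 4 -> HIT, frames=[4,5] (faults so far: 4)
  step 11: ref 4 -> HIT, frames=[4,5] (faults so far: 4)
  step 12: ref 6 -> FAULT, evict 5, frames=[4,6] (faults so far: 5)
  step 13: ref 2 -> FAULT, evict 4, frames=[2,6] (faults so far: 6)
  LRU total faults: 6
--- Optimal ---
  step 0: ref 6 -> FAULT, frames=[6,-] (faults so far: 1)
  step 1: ref 6 -> HIT, frames=[6,-] (faults so far: 1)
  step 2: ref 5 -> FAULT, frames=[6,5] (faults so far: 2)
  step 3: ref 3 -> FAULT, evict 6, frames=[3,5] (faults so far: 3)
  step 4: ref 3 -> HIT, frames=[3,5] (faults so far: 3)
  step 5: ref 5 -> HIT, frames=[3,5] (faults so far: 3)
  step 6: ref 5 -> HIT, frames=[3,5] (faults so far: 3)
  step 7: ref 4 -> FAULT, evict 3, frames=[4,5] (faults so far: 4)
  step 8: ref 5 -> HIT, frames=[4,5] (faults so far: 4)
  step 9: ref 4 -> HIT, frames=[4,5] (faults so far: 4)
  step 10: ref 4 -> HIT, frames=[4,5] (faults so far: 4)
  step 11: ref 4 -> HIT, frames=[4,5] (faults so far: 4)
  step 12: ref 6 -> FAULT, evict 4, frames=[6,5] (faults so far: 5)
  step 13: ref 2 -> FAULT, evict 5, frames=[6,2] (faults so far: 6)
  Optimal total faults: 6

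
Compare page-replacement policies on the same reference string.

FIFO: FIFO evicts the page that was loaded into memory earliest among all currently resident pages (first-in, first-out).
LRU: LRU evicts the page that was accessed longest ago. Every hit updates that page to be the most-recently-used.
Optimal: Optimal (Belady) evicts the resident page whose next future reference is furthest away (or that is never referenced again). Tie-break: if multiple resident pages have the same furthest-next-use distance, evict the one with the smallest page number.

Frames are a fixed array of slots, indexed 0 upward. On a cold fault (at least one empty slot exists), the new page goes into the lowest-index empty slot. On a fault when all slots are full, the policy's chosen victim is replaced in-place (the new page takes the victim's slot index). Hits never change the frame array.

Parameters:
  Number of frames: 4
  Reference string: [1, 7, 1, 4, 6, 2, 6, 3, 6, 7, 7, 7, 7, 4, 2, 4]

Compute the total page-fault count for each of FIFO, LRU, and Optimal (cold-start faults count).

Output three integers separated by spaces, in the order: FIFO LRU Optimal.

--- FIFO ---
  step 0: ref 1 -> FAULT, frames=[1,-,-,-] (faults so far: 1)
  step 1: ref 7 -> FAULT, frames=[1,7,-,-] (faults so far: 2)
  step 2: ref 1 -> HIT, frames=[1,7,-,-] (faults so far: 2)
  step 3: ref 4 -> FAULT, frames=[1,7,4,-] (faults so far: 3)
  step 4: ref 6 -> FAULT, frames=[1,7,4,6] (faults so far: 4)
  step 5: ref 2 -> FAULT, evict 1, frames=[2,7,4,6] (faults so far: 5)
  step 6: ref 6 -> HIT, frames=[2,7,4,6] (faults so far: 5)
  step 7: ref 3 -> FAULT, evict 7, frames=[2,3,4,6] (faults so far: 6)
  step 8: ref 6 -> HIT, frames=[2,3,4,6] (faults so far: 6)
  step 9: ref 7 -> FAULT, evict 4, frames=[2,3,7,6] (faults so far: 7)
  step 10: ref 7 -> HIT, frames=[2,3,7,6] (faults so far: 7)
  step 11: ref 7 -> HIT, frames=[2,3,7,6] (faults so far: 7)
  step 12: ref 7 -> HIT, frames=[2,3,7,6] (faults so far: 7)
  step 13: ref 4 -> FAULT, evict 6, frames=[2,3,7,4] (faults so far: 8)
  step 14: ref 2 -> HIT, frames=[2,3,7,4] (faults so far: 8)
  step 15: ref 4 -> HIT, frames=[2,3,7,4] (faults so far: 8)
  FIFO total faults: 8
--- LRU ---
  step 0: ref 1 -> FAULT, frames=[1,-,-,-] (faults so far: 1)
  step 1: ref 7 -> FAULT, frames=[1,7,-,-] (faults so far: 2)
  step 2: ref 1 -> HIT, frames=[1,7,-,-] (faults so far: 2)
  step 3: ref 4 -> FAULT, frames=[1,7,4,-] (faults so far: 3)
  step 4: ref 6 -> FAULT, frames=[1,7,4,6] (faults so far: 4)
  step 5: ref 2 -> FAULT, evict 7, frames=[1,2,4,6] (faults so far: 5)
  step 6: ref 6 -> HIT, frames=[1,2,4,6] (faults so far: 5)
  step 7: ref 3 -> FAULT, evict 1, frames=[3,2,4,6] (faults so far: 6)
  step 8: ref 6 -> HIT, frames=[3,2,4,6] (faults so far: 6)
  step 9: ref 7 -> FAULT, evict 4, frames=[3,2,7,6] (faults so far: 7)
  step 10: ref 7 -> HIT, frames=[3,2,7,6] (faults so far: 7)
  step 11: ref 7 -> HIT, frames=[3,2,7,6] (faults so far: 7)
  step 12: ref 7 -> HIT, frames=[3,2,7,6] (faults so far: 7)
  step 13: ref 4 -> FAULT, evict 2, frames=[3,4,7,6] (faults so far: 8)
  step 14: ref 2 -> FAULT, evict 3, frames=[2,4,7,6] (faults so far: 9)
  step 15: ref 4 -> HIT, frames=[2,4,7,6] (faults so far: 9)
  LRU total faults: 9
--- Optimal ---
  step 0: ref 1 -> FAULT, frames=[1,-,-,-] (faults so far: 1)
  step 1: ref 7 -> FAULT, frames=[1,7,-,-] (faults so far: 2)
  step 2: ref 1 -> HIT, frames=[1,7,-,-] (faults so far: 2)
  step 3: ref 4 -> FAULT, frames=[1,7,4,-] (faults so far: 3)
  step 4: ref 6 -> FAULT, frames=[1,7,4,6] (faults so far: 4)
  step 5: ref 2 -> FAULT, evict 1, frames=[2,7,4,6] (faults so far: 5)
  step 6: ref 6 -> HIT, frames=[2,7,4,6] (faults so far: 5)
  step 7: ref 3 -> FAULT, evict 2, frames=[3,7,4,6] (faults so far: 6)
  step 8: ref 6 -> HIT, frames=[3,7,4,6] (faults so far: 6)
  step 9: ref 7 -> HIT, frames=[3,7,4,6] (faults so far: 6)
  step 10: ref 7 -> HIT, frames=[3,7,4,6] (faults so far: 6)
  step 11: ref 7 -> HIT, frames=[3,7,4,6] (faults so far: 6)
  step 12: ref 7 -> HIT, frames=[3,7,4,6] (faults so far: 6)
  step 13: ref 4 -> HIT, frames=[3,7,4,6] (faults so far: 6)
  step 14: ref 2 -> FAULT, evict 3, frames=[2,7,4,6] (faults so far: 7)
  step 15: ref 4 -> HIT, frames=[2,7,4,6] (faults so far: 7)
  Optimal total faults: 7

Answer: 8 9 7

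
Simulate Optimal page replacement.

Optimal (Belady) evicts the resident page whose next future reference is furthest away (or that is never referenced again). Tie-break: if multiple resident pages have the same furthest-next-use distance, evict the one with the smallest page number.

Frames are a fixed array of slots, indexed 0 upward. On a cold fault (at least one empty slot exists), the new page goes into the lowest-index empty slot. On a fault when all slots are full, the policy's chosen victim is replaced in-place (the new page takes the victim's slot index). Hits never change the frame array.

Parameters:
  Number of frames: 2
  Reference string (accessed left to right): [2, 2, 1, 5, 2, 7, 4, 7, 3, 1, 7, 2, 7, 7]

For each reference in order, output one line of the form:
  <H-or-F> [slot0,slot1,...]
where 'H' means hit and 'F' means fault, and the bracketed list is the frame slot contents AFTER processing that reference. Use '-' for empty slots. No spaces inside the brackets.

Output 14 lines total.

F [2,-]
H [2,-]
F [2,1]
F [2,5]
H [2,5]
F [2,7]
F [4,7]
H [4,7]
F [3,7]
F [1,7]
H [1,7]
F [2,7]
H [2,7]
H [2,7]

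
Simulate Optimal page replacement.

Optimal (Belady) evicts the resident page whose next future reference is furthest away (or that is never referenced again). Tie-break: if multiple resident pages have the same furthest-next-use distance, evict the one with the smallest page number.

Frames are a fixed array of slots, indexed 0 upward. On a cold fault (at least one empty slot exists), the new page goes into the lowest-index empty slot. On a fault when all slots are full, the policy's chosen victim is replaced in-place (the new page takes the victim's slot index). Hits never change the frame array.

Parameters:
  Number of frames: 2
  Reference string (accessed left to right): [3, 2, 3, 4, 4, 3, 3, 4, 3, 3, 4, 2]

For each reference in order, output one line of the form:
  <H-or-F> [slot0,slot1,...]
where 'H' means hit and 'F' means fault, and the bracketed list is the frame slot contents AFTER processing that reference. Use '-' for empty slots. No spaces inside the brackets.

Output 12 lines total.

F [3,-]
F [3,2]
H [3,2]
F [3,4]
H [3,4]
H [3,4]
H [3,4]
H [3,4]
H [3,4]
H [3,4]
H [3,4]
F [2,4]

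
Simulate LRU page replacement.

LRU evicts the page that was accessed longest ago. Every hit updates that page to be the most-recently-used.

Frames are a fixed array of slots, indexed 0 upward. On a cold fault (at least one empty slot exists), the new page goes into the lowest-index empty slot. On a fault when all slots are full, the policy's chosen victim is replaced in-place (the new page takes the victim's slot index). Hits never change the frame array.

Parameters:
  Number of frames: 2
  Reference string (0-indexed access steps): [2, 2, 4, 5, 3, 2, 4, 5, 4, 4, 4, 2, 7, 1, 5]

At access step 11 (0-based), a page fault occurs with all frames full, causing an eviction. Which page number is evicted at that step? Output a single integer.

Answer: 5

Derivation:
Step 0: ref 2 -> FAULT, frames=[2,-]
Step 1: ref 2 -> HIT, frames=[2,-]
Step 2: ref 4 -> FAULT, frames=[2,4]
Step 3: ref 5 -> FAULT, evict 2, frames=[5,4]
Step 4: ref 3 -> FAULT, evict 4, frames=[5,3]
Step 5: ref 2 -> FAULT, evict 5, frames=[2,3]
Step 6: ref 4 -> FAULT, evict 3, frames=[2,4]
Step 7: ref 5 -> FAULT, evict 2, frames=[5,4]
Step 8: ref 4 -> HIT, frames=[5,4]
Step 9: ref 4 -> HIT, frames=[5,4]
Step 10: ref 4 -> HIT, frames=[5,4]
Step 11: ref 2 -> FAULT, evict 5, frames=[2,4]
At step 11: evicted page 5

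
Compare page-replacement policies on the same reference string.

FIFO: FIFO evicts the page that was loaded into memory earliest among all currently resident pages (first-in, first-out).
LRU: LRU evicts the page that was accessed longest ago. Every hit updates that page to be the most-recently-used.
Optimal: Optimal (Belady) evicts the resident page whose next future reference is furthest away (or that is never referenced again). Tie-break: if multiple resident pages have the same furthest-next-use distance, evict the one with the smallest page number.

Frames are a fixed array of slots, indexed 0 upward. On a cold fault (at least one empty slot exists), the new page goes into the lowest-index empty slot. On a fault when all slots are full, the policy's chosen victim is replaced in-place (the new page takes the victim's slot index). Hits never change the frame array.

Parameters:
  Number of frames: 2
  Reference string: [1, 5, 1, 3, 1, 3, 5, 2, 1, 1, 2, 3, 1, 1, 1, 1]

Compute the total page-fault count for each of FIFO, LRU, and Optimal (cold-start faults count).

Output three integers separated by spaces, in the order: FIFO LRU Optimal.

--- FIFO ---
  step 0: ref 1 -> FAULT, frames=[1,-] (faults so far: 1)
  step 1: ref 5 -> FAULT, frames=[1,5] (faults so far: 2)
  step 2: ref 1 -> HIT, frames=[1,5] (faults so far: 2)
  step 3: ref 3 -> FAULT, evict 1, frames=[3,5] (faults so far: 3)
  step 4: ref 1 -> FAULT, evict 5, frames=[3,1] (faults so far: 4)
  step 5: ref 3 -> HIT, frames=[3,1] (faults so far: 4)
  step 6: ref 5 -> FAULT, evict 3, frames=[5,1] (faults so far: 5)
  step 7: ref 2 -> FAULT, evict 1, frames=[5,2] (faults so far: 6)
  step 8: ref 1 -> FAULT, evict 5, frames=[1,2] (faults so far: 7)
  step 9: ref 1 -> HIT, frames=[1,2] (faults so far: 7)
  step 10: ref 2 -> HIT, frames=[1,2] (faults so far: 7)
  step 11: ref 3 -> FAULT, evict 2, frames=[1,3] (faults so far: 8)
  step 12: ref 1 -> HIT, frames=[1,3] (faults so far: 8)
  step 13: ref 1 -> HIT, frames=[1,3] (faults so far: 8)
  step 14: ref 1 -> HIT, frames=[1,3] (faults so far: 8)
  step 15: ref 1 -> HIT, frames=[1,3] (faults so far: 8)
  FIFO total faults: 8
--- LRU ---
  step 0: ref 1 -> FAULT, frames=[1,-] (faults so far: 1)
  step 1: ref 5 -> FAULT, frames=[1,5] (faults so far: 2)
  step 2: ref 1 -> HIT, frames=[1,5] (faults so far: 2)
  step 3: ref 3 -> FAULT, evict 5, frames=[1,3] (faults so far: 3)
  step 4: ref 1 -> HIT, frames=[1,3] (faults so far: 3)
  step 5: ref 3 -> HIT, frames=[1,3] (faults so far: 3)
  step 6: ref 5 -> FAULT, evict 1, frames=[5,3] (faults so far: 4)
  step 7: ref 2 -> FAULT, evict 3, frames=[5,2] (faults so far: 5)
  step 8: ref 1 -> FAULT, evict 5, frames=[1,2] (faults so far: 6)
  step 9: ref 1 -> HIT, frames=[1,2] (faults so far: 6)
  step 10: ref 2 -> HIT, frames=[1,2] (faults so far: 6)
  step 11: ref 3 -> FAULT, evict 1, frames=[3,2] (faults so far: 7)
  step 12: ref 1 -> FAULT, evict 2, frames=[3,1] (faults so far: 8)
  step 13: ref 1 -> HIT, frames=[3,1] (faults so far: 8)
  step 14: ref 1 -> HIT, frames=[3,1] (faults so far: 8)
  step 15: ref 1 -> HIT, frames=[3,1] (faults so far: 8)
  LRU total faults: 8
--- Optimal ---
  step 0: ref 1 -> FAULT, frames=[1,-] (faults so far: 1)
  step 1: ref 5 -> FAULT, frames=[1,5] (faults so far: 2)
  step 2: ref 1 -> HIT, frames=[1,5] (faults so far: 2)
  step 3: ref 3 -> FAULT, evict 5, frames=[1,3] (faults so far: 3)
  step 4: ref 1 -> HIT, frames=[1,3] (faults so far: 3)
  step 5: ref 3 -> HIT, frames=[1,3] (faults so far: 3)
  step 6: ref 5 -> FAULT, evict 3, frames=[1,5] (faults so far: 4)
  step 7: ref 2 -> FAULT, evict 5, frames=[1,2] (faults so far: 5)
  step 8: ref 1 -> HIT, frames=[1,2] (faults so far: 5)
  step 9: ref 1 -> HIT, frames=[1,2] (faults so far: 5)
  step 10: ref 2 -> HIT, frames=[1,2] (faults so far: 5)
  step 11: ref 3 -> FAULT, evict 2, frames=[1,3] (faults so far: 6)
  step 12: ref 1 -> HIT, frames=[1,3] (faults so far: 6)
  step 13: ref 1 -> HIT, frames=[1,3] (faults so far: 6)
  step 14: ref 1 -> HIT, frames=[1,3] (faults so far: 6)
  step 15: ref 1 -> HIT, frames=[1,3] (faults so far: 6)
  Optimal total faults: 6

Answer: 8 8 6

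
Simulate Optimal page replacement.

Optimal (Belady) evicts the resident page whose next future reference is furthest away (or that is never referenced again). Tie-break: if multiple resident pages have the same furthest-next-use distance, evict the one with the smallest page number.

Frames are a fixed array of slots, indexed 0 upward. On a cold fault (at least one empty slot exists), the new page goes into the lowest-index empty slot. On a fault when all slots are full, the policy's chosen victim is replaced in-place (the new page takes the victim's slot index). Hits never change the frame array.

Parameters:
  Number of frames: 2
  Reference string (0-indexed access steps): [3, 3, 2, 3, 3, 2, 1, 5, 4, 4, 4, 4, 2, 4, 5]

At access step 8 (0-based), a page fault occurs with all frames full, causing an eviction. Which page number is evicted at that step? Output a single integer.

Step 0: ref 3 -> FAULT, frames=[3,-]
Step 1: ref 3 -> HIT, frames=[3,-]
Step 2: ref 2 -> FAULT, frames=[3,2]
Step 3: ref 3 -> HIT, frames=[3,2]
Step 4: ref 3 -> HIT, frames=[3,2]
Step 5: ref 2 -> HIT, frames=[3,2]
Step 6: ref 1 -> FAULT, evict 3, frames=[1,2]
Step 7: ref 5 -> FAULT, evict 1, frames=[5,2]
Step 8: ref 4 -> FAULT, evict 5, frames=[4,2]
At step 8: evicted page 5

Answer: 5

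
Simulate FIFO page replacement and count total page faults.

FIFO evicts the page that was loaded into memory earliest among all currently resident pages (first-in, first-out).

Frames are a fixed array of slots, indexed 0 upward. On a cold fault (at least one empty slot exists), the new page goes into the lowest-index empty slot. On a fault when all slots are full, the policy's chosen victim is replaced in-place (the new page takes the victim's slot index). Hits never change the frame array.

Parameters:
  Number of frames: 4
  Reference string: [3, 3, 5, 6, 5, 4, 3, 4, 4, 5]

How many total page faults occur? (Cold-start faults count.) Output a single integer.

Answer: 4

Derivation:
Step 0: ref 3 → FAULT, frames=[3,-,-,-]
Step 1: ref 3 → HIT, frames=[3,-,-,-]
Step 2: ref 5 → FAULT, frames=[3,5,-,-]
Step 3: ref 6 → FAULT, frames=[3,5,6,-]
Step 4: ref 5 → HIT, frames=[3,5,6,-]
Step 5: ref 4 → FAULT, frames=[3,5,6,4]
Step 6: ref 3 → HIT, frames=[3,5,6,4]
Step 7: ref 4 → HIT, frames=[3,5,6,4]
Step 8: ref 4 → HIT, frames=[3,5,6,4]
Step 9: ref 5 → HIT, frames=[3,5,6,4]
Total faults: 4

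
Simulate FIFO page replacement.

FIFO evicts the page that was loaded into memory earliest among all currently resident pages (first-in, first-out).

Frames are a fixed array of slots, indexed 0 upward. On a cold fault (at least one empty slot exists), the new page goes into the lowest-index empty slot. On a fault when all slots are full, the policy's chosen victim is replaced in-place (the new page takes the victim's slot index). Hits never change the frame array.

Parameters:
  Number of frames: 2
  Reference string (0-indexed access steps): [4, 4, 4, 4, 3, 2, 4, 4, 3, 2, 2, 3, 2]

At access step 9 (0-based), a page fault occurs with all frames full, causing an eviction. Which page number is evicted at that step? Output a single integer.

Step 0: ref 4 -> FAULT, frames=[4,-]
Step 1: ref 4 -> HIT, frames=[4,-]
Step 2: ref 4 -> HIT, frames=[4,-]
Step 3: ref 4 -> HIT, frames=[4,-]
Step 4: ref 3 -> FAULT, frames=[4,3]
Step 5: ref 2 -> FAULT, evict 4, frames=[2,3]
Step 6: ref 4 -> FAULT, evict 3, frames=[2,4]
Step 7: ref 4 -> HIT, frames=[2,4]
Step 8: ref 3 -> FAULT, evict 2, frames=[3,4]
Step 9: ref 2 -> FAULT, evict 4, frames=[3,2]
At step 9: evicted page 4

Answer: 4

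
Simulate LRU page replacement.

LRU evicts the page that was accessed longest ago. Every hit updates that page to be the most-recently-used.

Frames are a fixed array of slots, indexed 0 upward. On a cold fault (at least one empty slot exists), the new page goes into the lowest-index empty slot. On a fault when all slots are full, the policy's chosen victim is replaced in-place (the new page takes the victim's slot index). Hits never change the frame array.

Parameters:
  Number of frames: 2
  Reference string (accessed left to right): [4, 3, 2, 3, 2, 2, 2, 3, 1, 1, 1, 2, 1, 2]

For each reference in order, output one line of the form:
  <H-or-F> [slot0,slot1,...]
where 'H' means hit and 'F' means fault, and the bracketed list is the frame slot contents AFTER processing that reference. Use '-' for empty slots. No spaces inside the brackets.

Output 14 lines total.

F [4,-]
F [4,3]
F [2,3]
H [2,3]
H [2,3]
H [2,3]
H [2,3]
H [2,3]
F [1,3]
H [1,3]
H [1,3]
F [1,2]
H [1,2]
H [1,2]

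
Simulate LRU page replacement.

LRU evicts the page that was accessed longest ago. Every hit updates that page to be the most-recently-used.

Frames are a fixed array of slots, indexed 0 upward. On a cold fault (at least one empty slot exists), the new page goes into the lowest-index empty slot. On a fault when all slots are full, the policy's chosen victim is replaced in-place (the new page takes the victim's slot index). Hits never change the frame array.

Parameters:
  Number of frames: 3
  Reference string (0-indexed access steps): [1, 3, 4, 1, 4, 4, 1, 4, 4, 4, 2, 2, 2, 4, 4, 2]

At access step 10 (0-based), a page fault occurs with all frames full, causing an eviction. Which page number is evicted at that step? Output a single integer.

Answer: 3

Derivation:
Step 0: ref 1 -> FAULT, frames=[1,-,-]
Step 1: ref 3 -> FAULT, frames=[1,3,-]
Step 2: ref 4 -> FAULT, frames=[1,3,4]
Step 3: ref 1 -> HIT, frames=[1,3,4]
Step 4: ref 4 -> HIT, frames=[1,3,4]
Step 5: ref 4 -> HIT, frames=[1,3,4]
Step 6: ref 1 -> HIT, frames=[1,3,4]
Step 7: ref 4 -> HIT, frames=[1,3,4]
Step 8: ref 4 -> HIT, frames=[1,3,4]
Step 9: ref 4 -> HIT, frames=[1,3,4]
Step 10: ref 2 -> FAULT, evict 3, frames=[1,2,4]
At step 10: evicted page 3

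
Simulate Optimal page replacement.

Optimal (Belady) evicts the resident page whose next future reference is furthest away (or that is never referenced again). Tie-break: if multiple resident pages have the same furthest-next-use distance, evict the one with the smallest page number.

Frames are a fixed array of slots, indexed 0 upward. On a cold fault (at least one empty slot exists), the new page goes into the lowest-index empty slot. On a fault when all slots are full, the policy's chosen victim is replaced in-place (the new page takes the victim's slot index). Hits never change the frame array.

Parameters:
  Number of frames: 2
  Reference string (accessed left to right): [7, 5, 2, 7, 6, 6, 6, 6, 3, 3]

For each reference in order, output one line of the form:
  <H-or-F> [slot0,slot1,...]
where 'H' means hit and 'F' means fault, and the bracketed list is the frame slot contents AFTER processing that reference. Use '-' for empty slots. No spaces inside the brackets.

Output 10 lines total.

F [7,-]
F [7,5]
F [7,2]
H [7,2]
F [7,6]
H [7,6]
H [7,6]
H [7,6]
F [7,3]
H [7,3]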